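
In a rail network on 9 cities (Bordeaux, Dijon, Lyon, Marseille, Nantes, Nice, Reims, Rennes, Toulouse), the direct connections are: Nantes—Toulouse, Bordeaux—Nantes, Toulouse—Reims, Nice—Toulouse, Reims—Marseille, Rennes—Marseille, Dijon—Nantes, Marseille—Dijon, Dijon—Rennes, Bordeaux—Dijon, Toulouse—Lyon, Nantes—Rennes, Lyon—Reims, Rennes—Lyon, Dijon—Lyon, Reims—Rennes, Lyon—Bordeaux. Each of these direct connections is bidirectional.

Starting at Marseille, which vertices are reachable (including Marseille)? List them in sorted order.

Start at Marseille.
Its neighbours: Dijon, Reims, Rennes.
Then their neighbours: Bordeaux, Lyon, Nantes, Toulouse.
Then next layer: Nice.
Every vertex is now reached.

Bordeaux, Dijon, Lyon, Marseille, Nantes, Nice, Reims, Rennes, Toulouse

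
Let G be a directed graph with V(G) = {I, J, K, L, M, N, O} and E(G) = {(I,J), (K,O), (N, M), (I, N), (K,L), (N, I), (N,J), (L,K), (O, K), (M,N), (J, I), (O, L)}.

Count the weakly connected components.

From I: component {I, J, M, N}.
From K: component {K, L, O}.
That's 2 components.

2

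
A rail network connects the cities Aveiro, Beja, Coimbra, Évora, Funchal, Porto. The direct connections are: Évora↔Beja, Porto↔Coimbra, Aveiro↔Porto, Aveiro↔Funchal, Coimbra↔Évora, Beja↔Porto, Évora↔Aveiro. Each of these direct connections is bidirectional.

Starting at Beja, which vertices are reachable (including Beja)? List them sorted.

Aveiro, Beja, Coimbra, Évora, Funchal, Porto

Start at Beja.
Its neighbours: Évora, Porto.
Then their neighbours: Aveiro, Coimbra.
Then next layer: Funchal.
Every vertex is now reached.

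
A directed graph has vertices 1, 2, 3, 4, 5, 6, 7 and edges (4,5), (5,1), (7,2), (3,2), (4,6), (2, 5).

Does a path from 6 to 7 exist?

No

6 has no outgoing edges, so nothing is reachable from it.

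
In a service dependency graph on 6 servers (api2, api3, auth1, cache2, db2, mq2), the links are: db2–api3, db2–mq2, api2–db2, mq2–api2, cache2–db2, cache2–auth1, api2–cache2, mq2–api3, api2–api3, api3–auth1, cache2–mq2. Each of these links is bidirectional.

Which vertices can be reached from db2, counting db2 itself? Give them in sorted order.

Start at db2.
Its neighbours: api2, api3, cache2, mq2.
Then their neighbours: auth1.
Every vertex is now reached.

api2, api3, auth1, cache2, db2, mq2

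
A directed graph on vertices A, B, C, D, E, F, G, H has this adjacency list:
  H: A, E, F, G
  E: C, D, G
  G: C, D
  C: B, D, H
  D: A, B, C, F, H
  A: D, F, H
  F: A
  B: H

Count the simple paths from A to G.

10

A→D→B→H→E→G
A→D→B→H→G
A→D→C→B→H→E→G
A→D→C→B→H→G
A→D→C→H→E→G
A→D→C→H→G
A→D→H→E→G
A→D→H→G
A→H→E→G
A→H→G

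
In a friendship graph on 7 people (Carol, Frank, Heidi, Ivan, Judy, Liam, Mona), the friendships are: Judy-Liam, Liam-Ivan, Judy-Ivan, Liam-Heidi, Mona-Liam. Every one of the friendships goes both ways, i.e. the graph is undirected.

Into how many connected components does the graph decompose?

3

From Carol: component {Carol}.
From Frank: component {Frank}.
From Heidi: component {Heidi, Ivan, Judy, Liam, Mona}.
That's 3 components.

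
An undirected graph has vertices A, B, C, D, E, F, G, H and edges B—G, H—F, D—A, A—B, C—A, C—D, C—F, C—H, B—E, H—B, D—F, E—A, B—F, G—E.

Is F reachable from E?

Explore from E.
Distance 1: reach A, B, G.
Distance 2: reach C, D, F, H.
Found F.

Yes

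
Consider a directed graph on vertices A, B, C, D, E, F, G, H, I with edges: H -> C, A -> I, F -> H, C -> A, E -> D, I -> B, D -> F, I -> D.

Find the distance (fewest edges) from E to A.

Distance 0: E.
Distance 1: D.
Distance 2: F.
Distance 3: H.
Distance 4: C.
Distance 5: A — contains A.

5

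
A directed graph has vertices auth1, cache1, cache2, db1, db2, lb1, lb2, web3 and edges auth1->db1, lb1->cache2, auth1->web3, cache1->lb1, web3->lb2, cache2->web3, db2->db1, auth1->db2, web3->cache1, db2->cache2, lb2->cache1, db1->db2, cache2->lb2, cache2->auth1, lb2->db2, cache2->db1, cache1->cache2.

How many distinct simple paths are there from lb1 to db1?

lb1→cache2→auth1→db1
lb1→cache2→auth1→db2→db1
lb1→cache2→auth1→web3→lb2→db2→db1
lb1→cache2→db1
lb1→cache2→lb2→db2→db1
lb1→cache2→web3→lb2→db2→db1

6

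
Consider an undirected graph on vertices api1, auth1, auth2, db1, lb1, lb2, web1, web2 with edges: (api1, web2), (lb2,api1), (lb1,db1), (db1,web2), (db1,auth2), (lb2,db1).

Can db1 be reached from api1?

Yes

Explore from api1.
Distance 1: reach lb2, web2.
Distance 2: reach db1.
Found db1.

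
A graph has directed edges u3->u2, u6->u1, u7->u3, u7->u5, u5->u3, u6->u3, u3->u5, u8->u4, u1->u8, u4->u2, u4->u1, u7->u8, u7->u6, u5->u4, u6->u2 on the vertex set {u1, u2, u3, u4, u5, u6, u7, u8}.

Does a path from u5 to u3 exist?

Explore from u5.
Distance 1: reach u3, u4.
Found u3.

Yes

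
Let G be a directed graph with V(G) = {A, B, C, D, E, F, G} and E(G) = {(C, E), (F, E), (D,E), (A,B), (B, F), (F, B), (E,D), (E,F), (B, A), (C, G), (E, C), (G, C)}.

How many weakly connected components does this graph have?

1

From A: component {A, B, C, D, E, F, G}.
That's 1 component.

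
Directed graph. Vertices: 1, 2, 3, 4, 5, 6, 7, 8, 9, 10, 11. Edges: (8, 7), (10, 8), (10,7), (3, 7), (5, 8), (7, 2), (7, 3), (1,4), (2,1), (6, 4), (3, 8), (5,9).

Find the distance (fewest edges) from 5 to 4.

5

Distance 0: 5.
Distance 1: 8, 9.
Distance 2: 7.
Distance 3: 2, 3.
Distance 4: 1.
Distance 5: 4 — contains 4.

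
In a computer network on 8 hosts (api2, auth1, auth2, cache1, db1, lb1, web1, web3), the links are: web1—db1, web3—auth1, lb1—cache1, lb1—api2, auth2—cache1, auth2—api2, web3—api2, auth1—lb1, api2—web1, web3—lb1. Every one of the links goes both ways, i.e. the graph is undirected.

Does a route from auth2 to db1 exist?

Explore from auth2.
Distance 1: reach api2, cache1.
Distance 2: reach lb1, web1, web3.
Distance 3: reach auth1, db1.
Found db1.

Yes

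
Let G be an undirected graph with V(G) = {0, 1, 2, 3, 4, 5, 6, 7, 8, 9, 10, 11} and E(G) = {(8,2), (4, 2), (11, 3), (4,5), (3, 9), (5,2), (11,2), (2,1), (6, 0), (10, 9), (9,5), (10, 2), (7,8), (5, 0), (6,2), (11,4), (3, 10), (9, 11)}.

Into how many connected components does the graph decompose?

1

From 0: component {0, 1, 2, 3, 4, 5, 6, 7, 8, 9, 10, 11}.
That's 1 component.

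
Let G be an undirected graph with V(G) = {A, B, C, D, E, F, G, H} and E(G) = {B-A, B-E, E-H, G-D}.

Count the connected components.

4

From A: component {A, B, E, H}.
From C: component {C}.
From D: component {D, G}.
From F: component {F}.
That's 4 components.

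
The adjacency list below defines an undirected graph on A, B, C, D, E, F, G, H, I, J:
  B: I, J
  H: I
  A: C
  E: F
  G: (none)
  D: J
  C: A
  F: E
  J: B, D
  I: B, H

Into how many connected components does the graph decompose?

4

From A: component {A, C}.
From B: component {B, D, H, I, J}.
From E: component {E, F}.
From G: component {G}.
That's 4 components.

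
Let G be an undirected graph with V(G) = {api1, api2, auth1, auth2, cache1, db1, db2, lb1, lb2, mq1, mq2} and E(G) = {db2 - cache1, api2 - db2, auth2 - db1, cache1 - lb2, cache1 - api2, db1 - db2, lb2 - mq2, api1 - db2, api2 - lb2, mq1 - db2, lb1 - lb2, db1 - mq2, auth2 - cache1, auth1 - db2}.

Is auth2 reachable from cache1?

Explore from cache1.
Distance 1: reach api2, auth2, db2, lb2.
Found auth2.

Yes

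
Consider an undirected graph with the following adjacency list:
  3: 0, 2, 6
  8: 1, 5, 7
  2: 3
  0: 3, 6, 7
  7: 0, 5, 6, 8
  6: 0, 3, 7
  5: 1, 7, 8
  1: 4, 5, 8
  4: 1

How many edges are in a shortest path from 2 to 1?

Distance 0: 2.
Distance 1: 3.
Distance 2: 0, 6.
Distance 3: 7.
Distance 4: 5, 8.
Distance 5: 1 — contains 1.

5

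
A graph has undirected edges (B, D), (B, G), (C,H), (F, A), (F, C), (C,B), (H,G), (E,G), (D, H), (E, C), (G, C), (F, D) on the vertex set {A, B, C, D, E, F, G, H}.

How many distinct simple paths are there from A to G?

14

A–F–C–B–D–H–G
A–F–C–B–G
A–F–C–E–G
A–F–C–G
A–F–C–H–D–B–G
A–F–C–H–G
A–F–D–B–C–E–G
A–F–D–B–C–G
A–F–D–B–C–H–G
A–F–D–B–G
A–F–D–H–C–B–G
A–F–D–H–C–E–G
A–F–D–H–C–G
A–F–D–H–G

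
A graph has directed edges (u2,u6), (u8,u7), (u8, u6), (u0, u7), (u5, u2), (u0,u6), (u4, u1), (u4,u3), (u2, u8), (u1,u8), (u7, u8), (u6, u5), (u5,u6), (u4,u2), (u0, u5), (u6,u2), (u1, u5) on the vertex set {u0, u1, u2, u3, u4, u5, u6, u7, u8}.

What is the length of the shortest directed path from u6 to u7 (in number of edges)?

3

Distance 0: u6.
Distance 1: u2, u5.
Distance 2: u8.
Distance 3: u7 — contains u7.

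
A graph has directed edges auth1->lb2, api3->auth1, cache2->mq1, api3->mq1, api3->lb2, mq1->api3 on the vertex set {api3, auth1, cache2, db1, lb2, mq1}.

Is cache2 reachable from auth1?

Explore from auth1.
Distance 1: reach lb2.
The search from auth1 is exhausted; no directed path reaches cache2.

No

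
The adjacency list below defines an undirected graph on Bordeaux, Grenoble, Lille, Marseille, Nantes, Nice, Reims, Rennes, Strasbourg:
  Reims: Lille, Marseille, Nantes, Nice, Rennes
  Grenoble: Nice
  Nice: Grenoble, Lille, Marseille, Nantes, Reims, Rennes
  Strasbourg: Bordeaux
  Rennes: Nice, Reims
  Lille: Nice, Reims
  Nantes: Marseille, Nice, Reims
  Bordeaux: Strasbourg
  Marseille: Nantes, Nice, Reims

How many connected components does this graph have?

From Bordeaux: component {Bordeaux, Strasbourg}.
From Grenoble: component {Grenoble, Lille, Marseille, Nantes, Nice, Reims, Rennes}.
That's 2 components.

2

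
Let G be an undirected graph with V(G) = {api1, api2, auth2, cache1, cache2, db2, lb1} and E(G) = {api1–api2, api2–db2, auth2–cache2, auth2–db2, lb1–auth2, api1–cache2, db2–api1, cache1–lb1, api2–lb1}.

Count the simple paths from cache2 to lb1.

7

cache2–api1–api2–db2–auth2–lb1
cache2–api1–api2–lb1
cache2–api1–db2–api2–lb1
cache2–api1–db2–auth2–lb1
cache2–auth2–db2–api1–api2–lb1
cache2–auth2–db2–api2–lb1
cache2–auth2–lb1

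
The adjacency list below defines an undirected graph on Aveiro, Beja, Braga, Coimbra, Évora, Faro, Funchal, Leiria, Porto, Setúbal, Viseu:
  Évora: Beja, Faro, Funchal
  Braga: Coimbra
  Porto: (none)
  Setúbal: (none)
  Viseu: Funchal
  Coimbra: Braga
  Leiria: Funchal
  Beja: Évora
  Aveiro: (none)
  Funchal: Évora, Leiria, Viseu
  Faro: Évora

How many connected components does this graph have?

From Aveiro: component {Aveiro}.
From Beja: component {Beja, Évora, Faro, Funchal, Leiria, Viseu}.
From Braga: component {Braga, Coimbra}.
From Porto: component {Porto}.
From Setúbal: component {Setúbal}.
That's 5 components.

5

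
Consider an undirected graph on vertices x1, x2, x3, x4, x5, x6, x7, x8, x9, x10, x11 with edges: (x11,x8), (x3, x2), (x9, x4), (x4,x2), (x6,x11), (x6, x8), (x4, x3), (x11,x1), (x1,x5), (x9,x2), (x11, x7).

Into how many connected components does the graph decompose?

From x1: component {x1, x5, x6, x7, x8, x11}.
From x2: component {x2, x3, x4, x9}.
From x10: component {x10}.
That's 3 components.

3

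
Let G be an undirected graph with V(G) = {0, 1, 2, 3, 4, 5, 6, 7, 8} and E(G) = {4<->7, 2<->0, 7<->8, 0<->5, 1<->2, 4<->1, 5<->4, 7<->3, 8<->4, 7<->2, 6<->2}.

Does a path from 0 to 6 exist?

Explore from 0.
Distance 1: reach 2, 5.
Distance 2: reach 1, 4, 6, 7.
Found 6.

Yes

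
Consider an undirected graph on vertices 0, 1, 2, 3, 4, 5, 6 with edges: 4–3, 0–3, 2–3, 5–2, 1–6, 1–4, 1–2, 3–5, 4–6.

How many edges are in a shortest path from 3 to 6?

Distance 0: 3.
Distance 1: 0, 2, 4, 5.
Distance 2: 1, 6 — contains 6.

2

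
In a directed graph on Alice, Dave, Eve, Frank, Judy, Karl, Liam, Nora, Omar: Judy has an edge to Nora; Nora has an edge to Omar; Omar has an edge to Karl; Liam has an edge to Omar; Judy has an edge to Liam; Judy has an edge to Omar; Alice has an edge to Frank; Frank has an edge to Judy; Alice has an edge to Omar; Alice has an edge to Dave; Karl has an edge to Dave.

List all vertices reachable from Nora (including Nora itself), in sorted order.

Start at Nora.
Its neighbours: Omar.
Then their neighbours: Karl.
Then next layer: Dave.
Nothing further is reachable.

Dave, Karl, Nora, Omar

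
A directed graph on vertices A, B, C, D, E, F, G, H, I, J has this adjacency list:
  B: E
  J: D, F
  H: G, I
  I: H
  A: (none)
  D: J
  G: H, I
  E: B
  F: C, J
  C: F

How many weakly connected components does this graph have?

4

From A: component {A}.
From B: component {B, E}.
From C: component {C, D, F, J}.
From G: component {G, H, I}.
That's 4 components.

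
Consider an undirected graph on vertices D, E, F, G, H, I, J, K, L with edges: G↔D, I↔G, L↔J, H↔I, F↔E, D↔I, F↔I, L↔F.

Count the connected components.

From D: component {D, E, F, G, H, I, J, L}.
From K: component {K}.
That's 2 components.

2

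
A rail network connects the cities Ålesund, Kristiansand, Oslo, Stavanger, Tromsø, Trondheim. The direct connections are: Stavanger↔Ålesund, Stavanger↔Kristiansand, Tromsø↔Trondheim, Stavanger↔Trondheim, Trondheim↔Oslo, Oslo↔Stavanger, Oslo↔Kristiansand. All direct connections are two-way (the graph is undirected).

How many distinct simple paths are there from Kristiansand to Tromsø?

4

Kristiansand–Oslo–Stavanger–Trondheim–Tromsø
Kristiansand–Oslo–Trondheim–Tromsø
Kristiansand–Stavanger–Oslo–Trondheim–Tromsø
Kristiansand–Stavanger–Trondheim–Tromsø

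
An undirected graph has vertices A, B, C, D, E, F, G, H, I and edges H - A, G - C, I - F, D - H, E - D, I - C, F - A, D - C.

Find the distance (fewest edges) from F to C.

Distance 0: F.
Distance 1: A, I.
Distance 2: C, H — contains C.

2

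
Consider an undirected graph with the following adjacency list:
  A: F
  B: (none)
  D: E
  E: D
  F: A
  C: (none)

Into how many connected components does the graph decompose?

From A: component {A, F}.
From B: component {B}.
From C: component {C}.
From D: component {D, E}.
That's 4 components.

4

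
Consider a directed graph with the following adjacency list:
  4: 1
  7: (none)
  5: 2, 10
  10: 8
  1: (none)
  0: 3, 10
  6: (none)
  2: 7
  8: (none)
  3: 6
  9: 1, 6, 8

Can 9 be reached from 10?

Explore from 10.
Distance 1: reach 8.
The search from 10 is exhausted; no directed path reaches 9.

No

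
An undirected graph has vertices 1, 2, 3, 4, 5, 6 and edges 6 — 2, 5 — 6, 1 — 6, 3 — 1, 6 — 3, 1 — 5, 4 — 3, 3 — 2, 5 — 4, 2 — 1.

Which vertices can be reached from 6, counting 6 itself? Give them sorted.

1, 2, 3, 4, 5, 6

Start at 6.
Its neighbours: 1, 2, 3, 5.
Then their neighbours: 4.
Every vertex is now reached.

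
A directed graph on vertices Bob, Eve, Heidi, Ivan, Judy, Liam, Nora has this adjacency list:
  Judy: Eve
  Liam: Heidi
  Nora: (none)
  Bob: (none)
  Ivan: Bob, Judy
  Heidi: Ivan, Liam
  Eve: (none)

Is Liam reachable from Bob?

Bob has no outgoing edges, so nothing is reachable from it.

No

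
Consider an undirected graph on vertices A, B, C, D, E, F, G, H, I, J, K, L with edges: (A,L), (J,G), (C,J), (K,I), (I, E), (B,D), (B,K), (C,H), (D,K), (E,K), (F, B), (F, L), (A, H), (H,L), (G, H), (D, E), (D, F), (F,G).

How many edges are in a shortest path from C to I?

6

Distance 0: C.
Distance 1: H, J.
Distance 2: A, G, L.
Distance 3: F.
Distance 4: B, D.
Distance 5: E, K.
Distance 6: I — contains I.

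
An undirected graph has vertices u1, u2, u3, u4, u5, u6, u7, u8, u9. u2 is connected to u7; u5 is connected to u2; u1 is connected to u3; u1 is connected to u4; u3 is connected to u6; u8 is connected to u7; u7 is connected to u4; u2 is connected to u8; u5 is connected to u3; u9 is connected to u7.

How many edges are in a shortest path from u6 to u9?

Distance 0: u6.
Distance 1: u3.
Distance 2: u1, u5.
Distance 3: u2, u4.
Distance 4: u7, u8.
Distance 5: u9 — contains u9.

5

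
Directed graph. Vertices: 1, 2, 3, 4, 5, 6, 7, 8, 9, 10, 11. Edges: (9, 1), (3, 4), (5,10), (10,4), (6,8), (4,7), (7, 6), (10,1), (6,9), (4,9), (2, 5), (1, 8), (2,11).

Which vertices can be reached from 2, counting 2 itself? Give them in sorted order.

Start at 2.
Its neighbours: 5, 11.
Then their neighbours: 10.
Then next layer: 1, 4.
Then next layer: 7, 8, 9.
Then next layer: 6.
Nothing further is reachable.

1, 2, 4, 5, 6, 7, 8, 9, 10, 11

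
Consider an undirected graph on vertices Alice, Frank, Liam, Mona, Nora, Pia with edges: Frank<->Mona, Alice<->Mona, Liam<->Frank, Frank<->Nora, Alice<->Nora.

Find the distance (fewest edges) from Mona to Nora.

2

Distance 0: Mona.
Distance 1: Alice, Frank.
Distance 2: Liam, Nora — contains Nora.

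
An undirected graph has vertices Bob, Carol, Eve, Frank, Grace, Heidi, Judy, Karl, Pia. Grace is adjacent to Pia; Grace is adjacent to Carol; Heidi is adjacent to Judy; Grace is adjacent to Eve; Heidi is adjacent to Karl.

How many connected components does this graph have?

From Bob: component {Bob}.
From Carol: component {Carol, Eve, Grace, Pia}.
From Frank: component {Frank}.
From Heidi: component {Heidi, Judy, Karl}.
That's 4 components.

4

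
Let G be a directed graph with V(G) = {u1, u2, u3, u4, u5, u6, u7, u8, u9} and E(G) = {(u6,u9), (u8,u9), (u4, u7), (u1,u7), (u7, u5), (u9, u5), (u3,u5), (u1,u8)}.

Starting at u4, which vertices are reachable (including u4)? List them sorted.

Start at u4.
Its neighbours: u7.
Then their neighbours: u5.
Nothing further is reachable.

u4, u5, u7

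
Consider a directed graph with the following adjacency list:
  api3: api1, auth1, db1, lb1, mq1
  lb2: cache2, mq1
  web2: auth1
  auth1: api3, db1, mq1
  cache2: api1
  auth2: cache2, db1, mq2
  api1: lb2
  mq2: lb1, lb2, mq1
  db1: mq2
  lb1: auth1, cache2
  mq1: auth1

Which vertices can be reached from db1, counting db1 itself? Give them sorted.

api1, api3, auth1, cache2, db1, lb1, lb2, mq1, mq2

Start at db1.
Its neighbours: mq2.
Then their neighbours: lb1, lb2, mq1.
Then next layer: auth1, cache2.
Then next layer: api1, api3.
Nothing further is reachable.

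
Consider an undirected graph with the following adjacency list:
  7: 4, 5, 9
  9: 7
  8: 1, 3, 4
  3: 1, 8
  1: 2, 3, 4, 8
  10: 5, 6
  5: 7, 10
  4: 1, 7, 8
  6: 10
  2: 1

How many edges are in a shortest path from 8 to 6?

5

Distance 0: 8.
Distance 1: 1, 3, 4.
Distance 2: 2, 7.
Distance 3: 5, 9.
Distance 4: 10.
Distance 5: 6 — contains 6.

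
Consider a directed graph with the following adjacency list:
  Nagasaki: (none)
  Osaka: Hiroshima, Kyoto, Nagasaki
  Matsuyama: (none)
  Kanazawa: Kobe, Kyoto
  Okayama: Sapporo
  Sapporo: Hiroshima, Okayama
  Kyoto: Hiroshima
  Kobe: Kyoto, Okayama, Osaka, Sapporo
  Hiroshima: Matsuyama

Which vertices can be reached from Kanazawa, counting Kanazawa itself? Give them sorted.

Start at Kanazawa.
Its neighbours: Kobe, Kyoto.
Then their neighbours: Hiroshima, Okayama, Osaka, Sapporo.
Then next layer: Matsuyama, Nagasaki.
Every vertex is now reached.

Hiroshima, Kanazawa, Kobe, Kyoto, Matsuyama, Nagasaki, Okayama, Osaka, Sapporo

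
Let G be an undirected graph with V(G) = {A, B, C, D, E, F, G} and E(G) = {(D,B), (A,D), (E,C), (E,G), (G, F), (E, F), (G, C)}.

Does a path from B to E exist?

No

Explore from B.
Distance 1: reach D.
Distance 2: reach A.
The search is exhausted without reaching E; it lies in a different component.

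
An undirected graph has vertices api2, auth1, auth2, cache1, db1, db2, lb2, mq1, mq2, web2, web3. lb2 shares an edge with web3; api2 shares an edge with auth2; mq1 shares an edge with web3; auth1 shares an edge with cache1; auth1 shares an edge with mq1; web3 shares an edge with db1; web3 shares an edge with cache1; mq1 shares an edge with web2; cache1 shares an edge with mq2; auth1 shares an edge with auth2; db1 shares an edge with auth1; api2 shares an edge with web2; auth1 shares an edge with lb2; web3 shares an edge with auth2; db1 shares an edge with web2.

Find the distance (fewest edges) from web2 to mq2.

4

Distance 0: web2.
Distance 1: api2, db1, mq1.
Distance 2: auth1, auth2, web3.
Distance 3: cache1, lb2.
Distance 4: mq2 — contains mq2.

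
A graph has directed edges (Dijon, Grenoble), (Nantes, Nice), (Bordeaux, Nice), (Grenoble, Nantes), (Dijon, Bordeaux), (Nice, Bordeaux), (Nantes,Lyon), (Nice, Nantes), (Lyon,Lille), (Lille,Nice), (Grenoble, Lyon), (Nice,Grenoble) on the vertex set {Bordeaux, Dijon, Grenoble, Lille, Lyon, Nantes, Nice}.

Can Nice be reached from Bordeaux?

Yes

Explore from Bordeaux.
Distance 1: reach Nice.
Found Nice.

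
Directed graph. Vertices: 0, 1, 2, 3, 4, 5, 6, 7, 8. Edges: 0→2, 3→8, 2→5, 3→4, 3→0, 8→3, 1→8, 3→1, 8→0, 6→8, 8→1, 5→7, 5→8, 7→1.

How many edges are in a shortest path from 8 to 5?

3

Distance 0: 8.
Distance 1: 0, 1, 3.
Distance 2: 2, 4.
Distance 3: 5 — contains 5.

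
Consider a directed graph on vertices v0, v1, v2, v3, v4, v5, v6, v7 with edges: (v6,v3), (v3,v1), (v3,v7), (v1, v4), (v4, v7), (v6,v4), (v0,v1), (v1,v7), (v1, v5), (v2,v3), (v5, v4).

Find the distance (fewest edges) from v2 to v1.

Distance 0: v2.
Distance 1: v3.
Distance 2: v1, v7 — contains v1.

2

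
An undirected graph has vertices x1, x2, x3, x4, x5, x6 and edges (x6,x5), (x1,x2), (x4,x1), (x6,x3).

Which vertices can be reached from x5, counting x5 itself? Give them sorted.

x3, x5, x6

Start at x5.
Its neighbours: x6.
Then their neighbours: x3.
Nothing further is reachable.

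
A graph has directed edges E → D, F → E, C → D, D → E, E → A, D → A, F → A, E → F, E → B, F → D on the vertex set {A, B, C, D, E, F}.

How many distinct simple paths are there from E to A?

E→A
E→D→A
E→F→A
E→F→D→A

4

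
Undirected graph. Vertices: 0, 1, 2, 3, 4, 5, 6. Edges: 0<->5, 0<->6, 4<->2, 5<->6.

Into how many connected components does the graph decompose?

From 0: component {0, 5, 6}.
From 1: component {1}.
From 2: component {2, 4}.
From 3: component {3}.
That's 4 components.

4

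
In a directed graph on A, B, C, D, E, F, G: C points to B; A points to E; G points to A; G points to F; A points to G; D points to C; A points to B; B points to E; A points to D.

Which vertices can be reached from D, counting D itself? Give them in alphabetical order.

B, C, D, E

Start at D.
Its neighbours: C.
Then their neighbours: B.
Then next layer: E.
Nothing further is reachable.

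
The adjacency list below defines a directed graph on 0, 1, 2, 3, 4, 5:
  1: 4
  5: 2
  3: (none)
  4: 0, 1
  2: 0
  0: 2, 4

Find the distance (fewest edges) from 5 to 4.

Distance 0: 5.
Distance 1: 2.
Distance 2: 0.
Distance 3: 4 — contains 4.

3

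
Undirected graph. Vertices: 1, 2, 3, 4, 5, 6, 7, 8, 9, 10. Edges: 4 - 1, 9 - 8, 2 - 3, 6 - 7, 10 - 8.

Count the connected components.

From 1: component {1, 4}.
From 2: component {2, 3}.
From 5: component {5}.
From 6: component {6, 7}.
From 8: component {8, 9, 10}.
That's 5 components.

5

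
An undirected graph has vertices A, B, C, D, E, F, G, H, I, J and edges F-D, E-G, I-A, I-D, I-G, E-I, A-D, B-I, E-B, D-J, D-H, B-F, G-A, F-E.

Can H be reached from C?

No

C has no edges, so nothing is reachable from it.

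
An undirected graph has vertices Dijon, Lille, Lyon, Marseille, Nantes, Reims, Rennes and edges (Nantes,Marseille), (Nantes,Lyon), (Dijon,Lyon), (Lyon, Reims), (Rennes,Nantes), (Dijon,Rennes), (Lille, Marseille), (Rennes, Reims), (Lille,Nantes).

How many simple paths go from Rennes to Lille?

6

Rennes–Dijon–Lyon–Nantes–Lille
Rennes–Dijon–Lyon–Nantes–Marseille–Lille
Rennes–Nantes–Lille
Rennes–Nantes–Marseille–Lille
Rennes–Reims–Lyon–Nantes–Lille
Rennes–Reims–Lyon–Nantes–Marseille–Lille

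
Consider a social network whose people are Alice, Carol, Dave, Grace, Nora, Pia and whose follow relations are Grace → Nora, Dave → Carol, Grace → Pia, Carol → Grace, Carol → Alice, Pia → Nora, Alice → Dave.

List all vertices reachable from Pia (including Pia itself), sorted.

Nora, Pia

Start at Pia.
Its neighbours: Nora.
Nothing further is reachable.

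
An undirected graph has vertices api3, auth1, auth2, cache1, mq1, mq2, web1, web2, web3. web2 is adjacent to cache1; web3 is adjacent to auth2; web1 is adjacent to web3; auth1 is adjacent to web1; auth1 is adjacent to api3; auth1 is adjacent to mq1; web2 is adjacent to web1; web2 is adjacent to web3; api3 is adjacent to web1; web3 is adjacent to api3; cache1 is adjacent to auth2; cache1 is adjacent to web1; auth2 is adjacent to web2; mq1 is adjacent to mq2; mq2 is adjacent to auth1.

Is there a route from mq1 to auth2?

Explore from mq1.
Distance 1: reach auth1, mq2.
Distance 2: reach api3, web1.
Distance 3: reach cache1, web2, web3.
Distance 4: reach auth2.
Found auth2.

Yes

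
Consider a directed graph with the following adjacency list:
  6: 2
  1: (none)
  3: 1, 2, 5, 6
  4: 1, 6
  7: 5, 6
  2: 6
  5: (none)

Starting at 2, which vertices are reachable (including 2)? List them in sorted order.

2, 6

Start at 2.
Its neighbours: 6.
Nothing further is reachable.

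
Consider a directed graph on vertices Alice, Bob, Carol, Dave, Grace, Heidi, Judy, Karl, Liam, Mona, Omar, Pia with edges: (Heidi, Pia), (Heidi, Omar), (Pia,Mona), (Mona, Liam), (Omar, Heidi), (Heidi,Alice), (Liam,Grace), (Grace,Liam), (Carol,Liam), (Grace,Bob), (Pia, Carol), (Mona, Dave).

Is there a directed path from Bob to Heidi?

Bob has no outgoing edges, so nothing is reachable from it.

No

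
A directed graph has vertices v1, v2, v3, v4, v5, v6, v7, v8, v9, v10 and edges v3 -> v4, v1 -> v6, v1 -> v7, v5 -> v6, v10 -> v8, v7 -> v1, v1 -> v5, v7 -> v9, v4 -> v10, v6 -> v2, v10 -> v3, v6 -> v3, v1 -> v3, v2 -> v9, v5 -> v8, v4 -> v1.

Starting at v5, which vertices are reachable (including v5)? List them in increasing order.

Start at v5.
Its neighbours: v6, v8.
Then their neighbours: v2, v3.
Then next layer: v4, v9.
Then next layer: v1, v10.
Then next layer: v7.
Every vertex is now reached.

v1, v2, v3, v4, v5, v6, v7, v8, v9, v10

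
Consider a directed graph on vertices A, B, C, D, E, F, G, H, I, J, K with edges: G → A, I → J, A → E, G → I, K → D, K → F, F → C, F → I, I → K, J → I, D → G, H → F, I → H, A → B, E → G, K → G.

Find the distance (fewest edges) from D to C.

Distance 0: D.
Distance 1: G.
Distance 2: A, I.
Distance 3: B, E, H, J, K.
Distance 4: F.
Distance 5: C — contains C.

5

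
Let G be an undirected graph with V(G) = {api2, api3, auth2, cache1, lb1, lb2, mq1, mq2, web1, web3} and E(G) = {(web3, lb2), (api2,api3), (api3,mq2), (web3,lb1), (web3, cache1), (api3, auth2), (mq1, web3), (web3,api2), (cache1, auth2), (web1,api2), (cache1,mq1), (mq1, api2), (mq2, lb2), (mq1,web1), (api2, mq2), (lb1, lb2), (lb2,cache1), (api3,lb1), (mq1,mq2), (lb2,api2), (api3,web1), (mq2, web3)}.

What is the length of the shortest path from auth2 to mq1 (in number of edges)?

2

Distance 0: auth2.
Distance 1: api3, cache1.
Distance 2: api2, lb1, lb2, mq1, mq2, web1, web3 — contains mq1.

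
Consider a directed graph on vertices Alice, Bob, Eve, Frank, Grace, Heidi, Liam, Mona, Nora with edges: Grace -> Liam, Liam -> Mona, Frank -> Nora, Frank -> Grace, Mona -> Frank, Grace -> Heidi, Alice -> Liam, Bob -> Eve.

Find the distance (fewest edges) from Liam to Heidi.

4

Distance 0: Liam.
Distance 1: Mona.
Distance 2: Frank.
Distance 3: Grace, Nora.
Distance 4: Heidi — contains Heidi.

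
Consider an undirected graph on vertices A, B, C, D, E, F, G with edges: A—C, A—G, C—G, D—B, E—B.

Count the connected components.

3

From A: component {A, C, G}.
From B: component {B, D, E}.
From F: component {F}.
That's 3 components.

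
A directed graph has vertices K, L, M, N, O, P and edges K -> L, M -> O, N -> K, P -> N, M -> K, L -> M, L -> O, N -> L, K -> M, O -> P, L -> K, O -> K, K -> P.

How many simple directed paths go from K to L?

K→L
K→M→O→P→N→L
K→P→N→L

3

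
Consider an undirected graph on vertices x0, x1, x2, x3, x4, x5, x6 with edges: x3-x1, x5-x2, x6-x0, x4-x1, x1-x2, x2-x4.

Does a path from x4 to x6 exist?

No

Explore from x4.
Distance 1: reach x1, x2.
Distance 2: reach x3, x5.
The search is exhausted without reaching x6; it lies in a different component.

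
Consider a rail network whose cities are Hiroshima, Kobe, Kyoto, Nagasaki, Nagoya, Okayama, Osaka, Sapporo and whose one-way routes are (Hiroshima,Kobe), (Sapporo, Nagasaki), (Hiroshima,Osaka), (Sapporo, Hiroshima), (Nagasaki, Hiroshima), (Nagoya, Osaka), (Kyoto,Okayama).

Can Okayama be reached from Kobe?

No

Kobe has no outgoing edges, so nothing is reachable from it.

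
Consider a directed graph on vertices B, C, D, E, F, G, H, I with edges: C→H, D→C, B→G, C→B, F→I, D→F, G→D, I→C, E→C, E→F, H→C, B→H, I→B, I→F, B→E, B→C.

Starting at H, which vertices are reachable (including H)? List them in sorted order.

B, C, D, E, F, G, H, I

Start at H.
Its neighbours: C.
Then their neighbours: B.
Then next layer: E, G.
Then next layer: D, F.
Then next layer: I.
Every vertex is now reached.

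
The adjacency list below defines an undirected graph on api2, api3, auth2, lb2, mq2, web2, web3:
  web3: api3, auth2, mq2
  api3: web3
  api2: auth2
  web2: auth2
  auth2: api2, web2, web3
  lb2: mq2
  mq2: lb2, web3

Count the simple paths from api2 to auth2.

1

api2–auth2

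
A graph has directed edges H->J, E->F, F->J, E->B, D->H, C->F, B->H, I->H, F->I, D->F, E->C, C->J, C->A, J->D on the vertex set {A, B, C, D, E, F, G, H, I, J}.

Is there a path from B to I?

Yes

Explore from B.
Distance 1: reach H.
Distance 2: reach J.
Distance 3: reach D.
Distance 4: reach F.
Distance 5: reach I.
Found I.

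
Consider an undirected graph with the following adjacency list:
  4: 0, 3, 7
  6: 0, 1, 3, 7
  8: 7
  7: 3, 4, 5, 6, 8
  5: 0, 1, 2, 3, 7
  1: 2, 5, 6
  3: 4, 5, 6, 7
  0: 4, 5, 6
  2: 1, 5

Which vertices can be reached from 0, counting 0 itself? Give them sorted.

Start at 0.
Its neighbours: 4, 5, 6.
Then their neighbours: 1, 2, 3, 7.
Then next layer: 8.
Every vertex is now reached.

0, 1, 2, 3, 4, 5, 6, 7, 8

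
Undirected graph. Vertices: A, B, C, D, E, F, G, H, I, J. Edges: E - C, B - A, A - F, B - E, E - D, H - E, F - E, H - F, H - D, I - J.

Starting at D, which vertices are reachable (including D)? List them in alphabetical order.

Start at D.
Its neighbours: E, H.
Then their neighbours: B, C, F.
Then next layer: A.
Nothing further is reachable.

A, B, C, D, E, F, H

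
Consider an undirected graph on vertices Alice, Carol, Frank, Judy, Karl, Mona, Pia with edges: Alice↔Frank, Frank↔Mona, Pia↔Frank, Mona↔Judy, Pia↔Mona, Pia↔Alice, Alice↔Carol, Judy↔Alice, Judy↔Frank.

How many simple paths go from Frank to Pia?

Frank–Alice–Judy–Mona–Pia
Frank–Alice–Pia
Frank–Judy–Alice–Pia
Frank–Judy–Mona–Pia
Frank–Mona–Judy–Alice–Pia
Frank–Mona–Pia
Frank–Pia

7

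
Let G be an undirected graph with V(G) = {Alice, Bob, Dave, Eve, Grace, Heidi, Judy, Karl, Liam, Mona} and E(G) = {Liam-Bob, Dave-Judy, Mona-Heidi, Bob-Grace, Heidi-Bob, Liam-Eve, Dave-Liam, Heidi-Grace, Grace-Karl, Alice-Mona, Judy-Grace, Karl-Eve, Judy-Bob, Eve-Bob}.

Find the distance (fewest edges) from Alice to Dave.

Distance 0: Alice.
Distance 1: Mona.
Distance 2: Heidi.
Distance 3: Bob, Grace.
Distance 4: Eve, Judy, Karl, Liam.
Distance 5: Dave — contains Dave.

5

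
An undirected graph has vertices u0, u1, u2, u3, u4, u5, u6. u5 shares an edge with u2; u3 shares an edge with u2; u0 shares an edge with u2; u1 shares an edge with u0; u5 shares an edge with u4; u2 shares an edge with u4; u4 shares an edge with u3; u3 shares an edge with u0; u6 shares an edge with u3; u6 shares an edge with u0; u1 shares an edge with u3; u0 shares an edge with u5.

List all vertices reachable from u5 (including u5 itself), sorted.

u0, u1, u2, u3, u4, u5, u6

Start at u5.
Its neighbours: u0, u2, u4.
Then their neighbours: u1, u3, u6.
Every vertex is now reached.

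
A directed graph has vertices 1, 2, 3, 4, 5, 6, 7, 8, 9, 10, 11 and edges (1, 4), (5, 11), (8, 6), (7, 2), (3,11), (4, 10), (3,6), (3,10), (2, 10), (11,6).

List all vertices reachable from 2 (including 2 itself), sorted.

Start at 2.
Its neighbours: 10.
Nothing further is reachable.

2, 10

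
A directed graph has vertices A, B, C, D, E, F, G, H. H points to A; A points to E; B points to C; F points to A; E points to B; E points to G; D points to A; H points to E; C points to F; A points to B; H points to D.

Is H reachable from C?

No

Explore from C.
Distance 1: reach F.
Distance 2: reach A.
Distance 3: reach B, E.
Distance 4: reach G.
The search from C is exhausted; no directed path reaches H.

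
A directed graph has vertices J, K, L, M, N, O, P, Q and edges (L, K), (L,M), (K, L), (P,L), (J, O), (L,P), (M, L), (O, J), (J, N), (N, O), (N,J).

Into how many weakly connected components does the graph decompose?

From J: component {J, N, O}.
From K: component {K, L, M, P}.
From Q: component {Q}.
That's 3 components.

3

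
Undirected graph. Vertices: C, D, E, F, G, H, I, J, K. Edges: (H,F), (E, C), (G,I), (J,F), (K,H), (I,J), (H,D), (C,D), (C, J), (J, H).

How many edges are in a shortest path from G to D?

Distance 0: G.
Distance 1: I.
Distance 2: J.
Distance 3: C, F, H.
Distance 4: D, E, K — contains D.

4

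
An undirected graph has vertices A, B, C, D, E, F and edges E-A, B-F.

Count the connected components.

4

From A: component {A, E}.
From B: component {B, F}.
From C: component {C}.
From D: component {D}.
That's 4 components.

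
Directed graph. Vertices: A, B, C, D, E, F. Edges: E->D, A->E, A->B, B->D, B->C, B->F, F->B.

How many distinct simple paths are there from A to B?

1

A→B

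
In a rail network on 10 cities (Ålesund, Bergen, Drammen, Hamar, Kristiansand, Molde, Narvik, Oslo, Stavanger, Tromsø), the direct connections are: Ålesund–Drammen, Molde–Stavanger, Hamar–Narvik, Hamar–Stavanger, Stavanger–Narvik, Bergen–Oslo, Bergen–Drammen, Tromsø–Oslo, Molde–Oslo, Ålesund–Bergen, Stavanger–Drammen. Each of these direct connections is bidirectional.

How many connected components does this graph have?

From Ålesund: component {Ålesund, Bergen, Drammen, Hamar, Molde, Narvik, Oslo, Stavanger, Tromsø}.
From Kristiansand: component {Kristiansand}.
That's 2 components.

2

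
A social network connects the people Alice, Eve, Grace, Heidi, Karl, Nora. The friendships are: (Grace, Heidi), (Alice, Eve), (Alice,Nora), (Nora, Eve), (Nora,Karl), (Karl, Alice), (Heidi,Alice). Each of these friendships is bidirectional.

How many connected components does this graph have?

From Alice: component {Alice, Eve, Grace, Heidi, Karl, Nora}.
That's 1 component.

1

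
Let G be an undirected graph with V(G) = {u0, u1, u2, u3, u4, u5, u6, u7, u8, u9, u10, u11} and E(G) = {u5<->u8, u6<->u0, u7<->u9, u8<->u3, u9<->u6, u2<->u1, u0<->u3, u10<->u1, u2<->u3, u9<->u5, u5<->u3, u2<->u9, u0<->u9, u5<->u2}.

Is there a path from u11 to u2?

u11 has no edges, so nothing is reachable from it.

No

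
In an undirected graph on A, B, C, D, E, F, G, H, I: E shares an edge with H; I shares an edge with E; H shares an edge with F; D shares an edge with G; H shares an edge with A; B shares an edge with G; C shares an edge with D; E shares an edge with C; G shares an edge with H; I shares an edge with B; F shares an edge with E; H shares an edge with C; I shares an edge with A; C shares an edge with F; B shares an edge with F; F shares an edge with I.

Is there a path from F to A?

Explore from F.
Distance 1: reach B, C, E, H, I.
Distance 2: reach A, D, G.
Found A.

Yes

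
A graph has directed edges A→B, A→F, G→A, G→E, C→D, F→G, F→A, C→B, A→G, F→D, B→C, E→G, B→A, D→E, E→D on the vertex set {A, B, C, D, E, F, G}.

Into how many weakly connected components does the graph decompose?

1

From A: component {A, B, C, D, E, F, G}.
That's 1 component.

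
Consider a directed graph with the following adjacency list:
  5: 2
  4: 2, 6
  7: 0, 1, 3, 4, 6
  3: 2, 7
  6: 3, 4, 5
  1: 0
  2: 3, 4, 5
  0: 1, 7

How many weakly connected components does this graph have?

From 0: component {0, 1, 2, 3, 4, 5, 6, 7}.
That's 1 component.

1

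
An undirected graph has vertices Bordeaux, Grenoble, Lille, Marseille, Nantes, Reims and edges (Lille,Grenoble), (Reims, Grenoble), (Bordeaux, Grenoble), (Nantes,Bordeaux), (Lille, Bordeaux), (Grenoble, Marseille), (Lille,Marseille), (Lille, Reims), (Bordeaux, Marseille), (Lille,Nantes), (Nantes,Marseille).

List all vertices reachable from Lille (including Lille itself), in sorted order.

Start at Lille.
Its neighbours: Bordeaux, Grenoble, Marseille, Nantes, Reims.
Every vertex is now reached.

Bordeaux, Grenoble, Lille, Marseille, Nantes, Reims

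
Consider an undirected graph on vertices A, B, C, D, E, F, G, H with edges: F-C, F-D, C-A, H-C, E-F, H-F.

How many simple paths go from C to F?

C–F
C–H–F

2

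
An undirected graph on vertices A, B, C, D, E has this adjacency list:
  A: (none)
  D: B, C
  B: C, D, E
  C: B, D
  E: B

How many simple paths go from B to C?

B–C
B–D–C

2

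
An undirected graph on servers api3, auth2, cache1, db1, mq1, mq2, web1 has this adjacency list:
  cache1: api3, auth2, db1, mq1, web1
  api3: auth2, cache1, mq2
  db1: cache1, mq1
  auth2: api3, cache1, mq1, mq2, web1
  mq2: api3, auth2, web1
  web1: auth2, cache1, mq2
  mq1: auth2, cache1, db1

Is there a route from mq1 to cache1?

Explore from mq1.
Distance 1: reach auth2, cache1, db1.
Found cache1.

Yes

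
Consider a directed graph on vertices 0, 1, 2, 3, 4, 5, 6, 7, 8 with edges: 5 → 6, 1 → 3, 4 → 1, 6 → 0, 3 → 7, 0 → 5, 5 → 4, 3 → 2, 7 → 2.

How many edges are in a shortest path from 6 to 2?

Distance 0: 6.
Distance 1: 0.
Distance 2: 5.
Distance 3: 4.
Distance 4: 1.
Distance 5: 3.
Distance 6: 2, 7 — contains 2.

6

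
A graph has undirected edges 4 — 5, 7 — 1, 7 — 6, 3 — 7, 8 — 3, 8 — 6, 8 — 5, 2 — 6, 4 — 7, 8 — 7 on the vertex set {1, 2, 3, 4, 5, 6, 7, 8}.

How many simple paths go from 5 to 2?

6

5–4–7–3–8–6–2
5–4–7–6–2
5–4–7–8–6–2
5–8–3–7–6–2
5–8–6–2
5–8–7–6–2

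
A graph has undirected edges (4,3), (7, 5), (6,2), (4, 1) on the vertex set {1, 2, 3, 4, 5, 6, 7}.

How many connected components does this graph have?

3

From 1: component {1, 3, 4}.
From 2: component {2, 6}.
From 5: component {5, 7}.
That's 3 components.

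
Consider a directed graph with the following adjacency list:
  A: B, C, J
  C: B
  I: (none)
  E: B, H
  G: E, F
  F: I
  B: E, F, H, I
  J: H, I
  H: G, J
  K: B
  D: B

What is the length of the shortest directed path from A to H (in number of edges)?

Distance 0: A.
Distance 1: B, C, J.
Distance 2: E, F, H, I — contains H.

2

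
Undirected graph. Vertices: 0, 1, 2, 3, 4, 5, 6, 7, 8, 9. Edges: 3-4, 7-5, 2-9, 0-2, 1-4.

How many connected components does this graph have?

5

From 0: component {0, 2, 9}.
From 1: component {1, 3, 4}.
From 5: component {5, 7}.
From 6: component {6}.
From 8: component {8}.
That's 5 components.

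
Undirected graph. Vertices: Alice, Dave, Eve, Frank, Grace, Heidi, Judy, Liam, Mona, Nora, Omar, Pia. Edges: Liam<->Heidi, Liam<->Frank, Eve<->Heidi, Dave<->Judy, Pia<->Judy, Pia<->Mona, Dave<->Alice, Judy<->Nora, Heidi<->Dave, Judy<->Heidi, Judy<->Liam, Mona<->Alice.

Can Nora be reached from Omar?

No

Omar has no edges, so nothing is reachable from it.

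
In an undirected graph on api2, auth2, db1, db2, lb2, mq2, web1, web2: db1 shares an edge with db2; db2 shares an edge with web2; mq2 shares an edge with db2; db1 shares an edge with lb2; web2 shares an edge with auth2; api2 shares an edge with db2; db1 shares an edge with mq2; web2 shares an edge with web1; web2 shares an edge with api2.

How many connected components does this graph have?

From api2: component {api2, auth2, db1, db2, lb2, mq2, web1, web2}.
That's 1 component.

1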